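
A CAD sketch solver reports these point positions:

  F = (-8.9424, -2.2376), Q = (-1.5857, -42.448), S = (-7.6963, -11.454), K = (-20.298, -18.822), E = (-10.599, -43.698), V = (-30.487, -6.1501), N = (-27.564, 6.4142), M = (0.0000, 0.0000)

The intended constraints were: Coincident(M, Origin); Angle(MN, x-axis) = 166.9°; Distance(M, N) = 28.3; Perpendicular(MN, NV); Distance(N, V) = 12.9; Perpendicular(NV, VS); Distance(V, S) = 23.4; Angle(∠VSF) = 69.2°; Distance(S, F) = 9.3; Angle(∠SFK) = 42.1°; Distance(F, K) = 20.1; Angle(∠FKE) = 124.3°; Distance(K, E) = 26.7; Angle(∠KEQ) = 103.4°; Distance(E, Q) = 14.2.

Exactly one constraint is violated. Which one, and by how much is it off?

Distance(E, Q) = 14.2 — off by 5.10.

M = (0.00, 0.00) ✓; MN at 166.9° ✓; |MN| = 28.30 ✓; ∠(MN, NV) = 90.00° ✓; |NV| = 12.90 ✓; ∠(NV, VS) = 90.00° ✓; |VS| = 23.40 ✓; ∠VSF = 69.20° ✓; |SF| = 9.300 ✓; ∠SFK = 42.10° ✓; |FK| = 20.10 ✓; ∠FKE = 124.3° ✓; |KE| = 26.70 ✓; ∠KEQ = 103.4° ✓; |EQ| = 9.100 ✗.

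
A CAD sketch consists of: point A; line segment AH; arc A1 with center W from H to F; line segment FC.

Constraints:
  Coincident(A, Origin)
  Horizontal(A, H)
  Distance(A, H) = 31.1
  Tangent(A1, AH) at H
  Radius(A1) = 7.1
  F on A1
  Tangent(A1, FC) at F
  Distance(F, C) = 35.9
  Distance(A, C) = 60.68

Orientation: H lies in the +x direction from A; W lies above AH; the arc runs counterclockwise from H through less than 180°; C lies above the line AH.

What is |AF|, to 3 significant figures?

38.5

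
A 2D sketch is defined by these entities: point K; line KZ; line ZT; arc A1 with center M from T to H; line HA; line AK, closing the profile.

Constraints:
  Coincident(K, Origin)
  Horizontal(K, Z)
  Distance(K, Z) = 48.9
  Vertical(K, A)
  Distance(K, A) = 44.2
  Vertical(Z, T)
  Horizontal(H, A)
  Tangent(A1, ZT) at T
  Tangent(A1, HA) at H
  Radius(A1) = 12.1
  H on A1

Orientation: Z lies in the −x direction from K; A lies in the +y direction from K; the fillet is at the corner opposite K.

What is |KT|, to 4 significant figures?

58.49

The virtual corner opposite K is at (-48.90, 44.20). A1 meets ZT tangentially, so MT is at right angles to ZT and the tangent condition forces MH to be normal to HA, with radius 12.1, so the center M sits 12.1 in from both sides at M = (-36.80, 32.10). That places the tangent points at T = (-48.90, 32.10) on ZT and H = (-36.80, 44.20) on HA. Then |KT| = |T − K| = 58.49.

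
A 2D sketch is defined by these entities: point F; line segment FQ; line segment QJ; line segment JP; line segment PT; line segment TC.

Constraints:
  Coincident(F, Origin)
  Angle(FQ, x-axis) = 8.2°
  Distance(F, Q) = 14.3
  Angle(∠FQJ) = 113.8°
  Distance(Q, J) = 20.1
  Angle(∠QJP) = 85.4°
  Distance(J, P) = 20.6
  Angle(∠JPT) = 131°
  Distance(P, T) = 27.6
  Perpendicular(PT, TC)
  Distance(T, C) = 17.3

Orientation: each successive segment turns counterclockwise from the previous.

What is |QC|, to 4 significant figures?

26.93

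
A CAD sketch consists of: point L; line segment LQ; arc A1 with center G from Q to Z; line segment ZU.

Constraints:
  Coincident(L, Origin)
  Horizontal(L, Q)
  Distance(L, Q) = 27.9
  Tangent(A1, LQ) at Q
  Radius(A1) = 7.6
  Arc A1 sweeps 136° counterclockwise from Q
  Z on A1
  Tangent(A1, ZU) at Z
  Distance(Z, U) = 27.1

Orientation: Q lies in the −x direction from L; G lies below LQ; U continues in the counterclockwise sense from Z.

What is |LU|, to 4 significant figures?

34.70

L is at the origin; L and Q share the same y with |LQ| = 27.9 and Q on the −x side, so Q = (-27.90, 0.000). Since A1 is tangent to LQ there, GQ ⟂ LQ, so G = Q + (0, -7.6) = (-27.90, -7.600). On A1, Q sits at bearing 90° from G; a 136° counterclockwise sweep puts Z at bearing 226°, so Z = G + 7.6·(cos 226°, sin 226°) = (-33.18, -13.07). Since A1 is tangent to ZU there, GZ ⟂ ZU, so ZU runs along (−sin 226°, cos 226°); with |ZU| = 27.1, U = (-13.69, -31.89). Then |LU| = |U − L| = 34.70.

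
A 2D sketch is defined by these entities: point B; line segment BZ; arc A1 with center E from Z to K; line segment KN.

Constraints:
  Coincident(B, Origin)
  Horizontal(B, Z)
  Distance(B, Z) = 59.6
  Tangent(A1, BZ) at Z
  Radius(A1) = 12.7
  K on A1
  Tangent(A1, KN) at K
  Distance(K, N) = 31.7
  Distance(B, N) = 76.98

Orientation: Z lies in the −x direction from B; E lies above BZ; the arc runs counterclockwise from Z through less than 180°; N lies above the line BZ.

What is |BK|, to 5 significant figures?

51.272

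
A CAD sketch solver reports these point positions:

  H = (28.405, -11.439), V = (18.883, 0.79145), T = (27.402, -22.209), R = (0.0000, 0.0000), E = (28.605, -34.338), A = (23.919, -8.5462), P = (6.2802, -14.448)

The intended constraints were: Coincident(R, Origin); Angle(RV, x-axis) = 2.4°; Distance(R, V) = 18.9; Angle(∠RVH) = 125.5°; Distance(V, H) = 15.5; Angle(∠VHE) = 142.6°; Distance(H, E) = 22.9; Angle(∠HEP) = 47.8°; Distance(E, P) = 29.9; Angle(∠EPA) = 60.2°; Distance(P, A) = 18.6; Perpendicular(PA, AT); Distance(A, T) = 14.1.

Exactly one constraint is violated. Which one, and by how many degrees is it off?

Perpendicular(PA, AT) — off by 4.20°.

R = (0.00, 0.00) ✓; RV at 2.400° ✓; |RV| = 18.90 ✓; ∠RVH = 125.5° ✓; |VH| = 15.50 ✓; ∠VHE = 142.6° ✓; |HE| = 22.90 ✓; ∠HEP = 47.80° ✓; |EP| = 29.90 ✓; ∠EPA = 60.20° ✓; |PA| = 18.60 ✓; ∠(PA, AT) = 94.20° ✗; |AT| = 14.10 ✓.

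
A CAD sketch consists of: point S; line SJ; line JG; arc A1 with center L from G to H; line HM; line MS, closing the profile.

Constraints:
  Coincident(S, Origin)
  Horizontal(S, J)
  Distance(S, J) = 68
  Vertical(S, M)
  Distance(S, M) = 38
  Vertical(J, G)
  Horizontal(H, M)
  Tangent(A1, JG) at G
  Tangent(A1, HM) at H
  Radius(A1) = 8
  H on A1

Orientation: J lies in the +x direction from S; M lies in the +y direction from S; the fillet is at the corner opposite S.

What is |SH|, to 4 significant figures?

71.02

The virtual corner opposite S is at (68.00, 38.00). A1 meets JG tangentially, so LG is at right angles to JG and A1 meets HM tangentially, so LH is at right angles to HM, with radius 8.0, so the center L sits 8.0 in from both sides at L = (60.00, 30.00). That places the tangent points at G = (68.00, 30.00) on JG and H = (60.00, 38.00) on HM. Then |SH| = |H − S| = 71.02.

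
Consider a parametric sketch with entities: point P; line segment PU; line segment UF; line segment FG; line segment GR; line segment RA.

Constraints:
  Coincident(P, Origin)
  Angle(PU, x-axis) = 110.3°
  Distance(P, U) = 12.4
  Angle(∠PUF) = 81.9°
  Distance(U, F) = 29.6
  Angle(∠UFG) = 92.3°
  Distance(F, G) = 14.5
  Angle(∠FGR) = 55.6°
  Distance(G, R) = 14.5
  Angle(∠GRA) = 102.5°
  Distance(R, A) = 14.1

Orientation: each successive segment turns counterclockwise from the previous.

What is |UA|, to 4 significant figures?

23.54

P is at the origin; PU runs at 110.3° with length 12.4, so U = (-4.302, 11.63). ∠PUF = 81.9° gives UF at -151.6° from the x-axis; with |UF| = 29.6, F = (-30.34, -2.449). ∠UFG = 92.3° gives FG at -63.90° from the x-axis; with |FG| = 14.5, G = (-23.96, -15.47). ∠FGR = 55.6° gives GR at 60.50° from the x-axis; with |GR| = 14.5, R = (-16.82, -2.850). ∠GRA = 102.5° gives RA at 138.0° from the x-axis; with |RA| = 14.1, A = (-27.30, 6.585). Then |UA| = |A − U| = 23.54.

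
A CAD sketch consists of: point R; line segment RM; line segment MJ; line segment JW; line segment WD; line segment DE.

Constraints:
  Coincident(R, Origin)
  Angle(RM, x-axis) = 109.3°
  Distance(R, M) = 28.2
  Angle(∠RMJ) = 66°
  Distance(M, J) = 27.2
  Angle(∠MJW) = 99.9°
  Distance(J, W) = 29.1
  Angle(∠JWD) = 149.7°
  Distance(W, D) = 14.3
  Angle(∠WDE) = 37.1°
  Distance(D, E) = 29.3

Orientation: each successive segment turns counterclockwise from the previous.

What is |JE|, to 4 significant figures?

16.33

R is at the origin; RM runs at 109.3° with length 28.2, so M = (-9.321, 26.62). ∠RMJ = 66.0° gives MJ at -136.7° from the x-axis; with |MJ| = 27.2, J = (-29.12, 7.961). ∠MJW = 99.9° gives JW at -56.60° from the x-axis; with |JW| = 29.1, W = (-13.10, -16.33). ∠JWD = 149.7° gives WD at -26.30° from the x-axis; with |WD| = 14.3, D = (-0.2772, -22.67). ∠WDE = 37.1° gives DE at 116.6° from the x-axis; with |DE| = 29.3, E = (-13.40, 3.530). Then |JE| = |E − J| = 16.33.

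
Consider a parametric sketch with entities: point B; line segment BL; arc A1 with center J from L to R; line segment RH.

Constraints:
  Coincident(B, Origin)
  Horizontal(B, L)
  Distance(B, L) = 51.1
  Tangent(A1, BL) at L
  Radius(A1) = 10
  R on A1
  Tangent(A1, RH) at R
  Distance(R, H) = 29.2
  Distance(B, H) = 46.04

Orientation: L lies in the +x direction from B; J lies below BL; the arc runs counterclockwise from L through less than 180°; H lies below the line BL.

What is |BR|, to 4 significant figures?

42.25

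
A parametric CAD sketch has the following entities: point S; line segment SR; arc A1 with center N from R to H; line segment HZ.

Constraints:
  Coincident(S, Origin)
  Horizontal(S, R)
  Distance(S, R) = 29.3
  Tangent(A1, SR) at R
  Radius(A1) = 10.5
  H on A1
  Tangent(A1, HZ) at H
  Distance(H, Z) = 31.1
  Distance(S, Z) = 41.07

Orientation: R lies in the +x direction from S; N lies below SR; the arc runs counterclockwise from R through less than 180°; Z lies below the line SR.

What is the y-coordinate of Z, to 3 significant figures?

-39.0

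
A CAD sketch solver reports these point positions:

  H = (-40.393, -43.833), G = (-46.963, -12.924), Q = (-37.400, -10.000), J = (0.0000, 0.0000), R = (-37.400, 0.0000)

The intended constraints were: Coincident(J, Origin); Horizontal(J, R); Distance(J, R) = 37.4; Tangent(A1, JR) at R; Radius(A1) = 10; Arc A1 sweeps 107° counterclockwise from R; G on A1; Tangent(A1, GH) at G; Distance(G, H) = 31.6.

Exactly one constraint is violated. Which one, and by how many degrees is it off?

Tangent(A1, GH) at G — off by 5.00°.

J = (0.00, 0.00) ✓; J.y = 0.00, R.y = 0.00 ✓; |JR| = 37.40 ✓; ∠(QR, RJ) = 90.00° ✓; |QR| = 10.00 ✓; bearing(Q→G) − bearing(Q→R) = 107.0° ✓; |QG| = 10.00 ✓; ∠(QG, GH) = 95.00° ✗; |GH| = 31.60 ✓.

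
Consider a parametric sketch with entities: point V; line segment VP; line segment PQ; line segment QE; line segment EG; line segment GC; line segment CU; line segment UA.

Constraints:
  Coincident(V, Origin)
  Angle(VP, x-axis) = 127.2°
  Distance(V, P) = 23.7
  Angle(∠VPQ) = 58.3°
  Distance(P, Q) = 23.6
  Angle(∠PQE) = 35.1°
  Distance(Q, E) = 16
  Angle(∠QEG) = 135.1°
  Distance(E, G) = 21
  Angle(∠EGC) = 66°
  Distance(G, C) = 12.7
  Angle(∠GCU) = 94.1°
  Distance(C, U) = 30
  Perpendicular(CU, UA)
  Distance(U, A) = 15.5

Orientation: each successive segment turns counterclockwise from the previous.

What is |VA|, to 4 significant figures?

4.283

V is at the origin; VP runs at 127.2° with length 23.7, so P = (-14.33, 18.88). ∠VPQ = 58.3° gives PQ at -111.1° from the x-axis; with |PQ| = 23.6, Q = (-22.82, -3.140). ∠PQE = 35.1° gives QE at 33.80° from the x-axis; with |QE| = 16.0, E = (-9.529, 5.761). ∠QEG = 135.1° gives EG at 78.70° from the x-axis; with |EG| = 21.0, G = (-5.414, 26.35). ∠EGC = 66.0° gives GC at -167.3° from the x-axis; with |GC| = 12.7, C = (-17.80, 23.56). ∠GCU = 94.1° gives CU at -81.40° from the x-axis; with |CU| = 30.0, U = (-13.32, -6.101). The perpendicularity gives UA at right angles to CU, so UA runs at 8.600°; with |UA| = 15.5, A = (2.008, -3.783). Then |VA| = |A − V| = 4.283.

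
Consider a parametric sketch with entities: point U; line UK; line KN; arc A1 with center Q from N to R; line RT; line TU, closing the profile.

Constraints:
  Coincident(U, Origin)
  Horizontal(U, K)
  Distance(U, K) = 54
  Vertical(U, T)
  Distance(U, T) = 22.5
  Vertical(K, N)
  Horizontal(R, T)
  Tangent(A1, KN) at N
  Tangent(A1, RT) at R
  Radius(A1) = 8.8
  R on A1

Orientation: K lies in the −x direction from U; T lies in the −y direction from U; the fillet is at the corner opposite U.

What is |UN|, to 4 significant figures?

55.71

U is at the origin; U and K share the same y with |UK| = 54.0 and K on the −x side, so K = (-54.00, 0.000). UT is vertical with |UT| = 22.5 and T on the −y side, so T = (0.000, -22.50). The virtual corner opposite U is at (-54.00, -22.50). Tangency of A1 to KN means the radius QN is perpendicular to KN and since A1 is tangent to RT there, QR ⟂ RT, with radius 8.8, so the center Q sits 8.8 in from both sides at Q = (-45.20, -13.70). That places the tangent points at N = (-54.00, -13.70) on KN and R = (-45.20, -22.50) on RT. Then |UN| = |N − U| = 55.71.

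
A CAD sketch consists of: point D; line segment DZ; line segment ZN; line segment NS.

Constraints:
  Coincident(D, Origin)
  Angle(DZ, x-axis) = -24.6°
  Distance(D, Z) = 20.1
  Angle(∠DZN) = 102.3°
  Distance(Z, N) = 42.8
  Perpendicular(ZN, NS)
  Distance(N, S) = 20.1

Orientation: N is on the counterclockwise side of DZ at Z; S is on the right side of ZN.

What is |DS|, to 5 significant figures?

61.611

D is at the origin; DZ runs at -24.6° with length 20.1, so Z = 20.1·(cos -24.6°, sin -24.6°) = (18.276, -8.3672). ∠DZN = 102.3°, so ZN runs at -24.6° + (180° − 102.3°) = 53.100° from the x-axis; with |ZN| = 42.8, N = Z + 42.8·(cos 53.100°, sin 53.100°) = (43.974, 25.859). The perpendicularity gives NS at right angles to ZN; with |NS| = 20.1 on the right of ZN, S = N + 20.1·(0.79968, -0.60042) = (60.047, 13.791). Then |DS| = |S − D| = 61.611.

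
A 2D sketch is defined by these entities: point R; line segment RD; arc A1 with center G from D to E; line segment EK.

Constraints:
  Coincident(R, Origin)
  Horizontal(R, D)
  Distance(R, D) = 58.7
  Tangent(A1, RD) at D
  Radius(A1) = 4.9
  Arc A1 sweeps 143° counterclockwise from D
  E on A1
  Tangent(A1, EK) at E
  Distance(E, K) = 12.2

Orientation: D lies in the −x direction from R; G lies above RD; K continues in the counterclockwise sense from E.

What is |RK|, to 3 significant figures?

67.5

R is at the origin; RD is horizontal with |RD| = 58.7 and D on the −x side, so D = (-58.7, 0.00). Since A1 is tangent to RD there, GD ⟂ RD, so G = D + (0, 4.9) = (-58.7, 4.90). On A1, D sits at bearing -90° from G; a 143° counterclockwise sweep puts E at bearing 53°, so E = G + 4.9·(cos 53°, sin 53°) = (-55.8, 8.81). Since A1 is tangent to EK there, GE ⟂ EK, so EK runs along (−sin 53°, cos 53°); with |EK| = 12.2, K = (-65.5, 16.2). Then |RK| = |K − R| = 67.5.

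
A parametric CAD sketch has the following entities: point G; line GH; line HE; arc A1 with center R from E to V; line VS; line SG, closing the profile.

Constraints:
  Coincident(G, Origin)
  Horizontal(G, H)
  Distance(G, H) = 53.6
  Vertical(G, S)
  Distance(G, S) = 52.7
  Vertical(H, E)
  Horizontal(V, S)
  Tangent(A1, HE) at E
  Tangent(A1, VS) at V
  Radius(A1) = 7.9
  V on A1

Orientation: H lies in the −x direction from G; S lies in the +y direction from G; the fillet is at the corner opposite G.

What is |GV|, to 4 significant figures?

69.76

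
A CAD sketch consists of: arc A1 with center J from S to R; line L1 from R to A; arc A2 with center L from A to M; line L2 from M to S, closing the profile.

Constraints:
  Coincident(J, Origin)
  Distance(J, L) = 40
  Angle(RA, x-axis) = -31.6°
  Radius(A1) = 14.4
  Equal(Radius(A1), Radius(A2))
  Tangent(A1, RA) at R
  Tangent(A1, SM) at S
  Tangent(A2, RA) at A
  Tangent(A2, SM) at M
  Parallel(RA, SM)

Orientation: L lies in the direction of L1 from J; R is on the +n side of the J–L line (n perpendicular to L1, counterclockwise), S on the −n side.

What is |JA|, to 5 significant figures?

42.513

The slot axis is L1's direction at -31.6°, so u = (cos -31.6°, sin -31.6°) = (0.85173, -0.52399) and n = (−sin -31.6°, cos -31.6°) = (0.52399, 0.85173). J is at the origin and L lies 40.0 along u from J, so L = 40.0·u = (34.069, -20.959). Tangency of A1 to both parallel lines with radius 14.4 puts R and S at J ± 14.4·n: R = (7.5454, 12.265), S = (-7.5454, -12.265). Equal radii place A and M the same way about L: A = L + 14.4·n = (41.614, -8.6946), M = L − 14.4·n = (26.524, -33.224). Then |JA| = |A − J| = 42.513.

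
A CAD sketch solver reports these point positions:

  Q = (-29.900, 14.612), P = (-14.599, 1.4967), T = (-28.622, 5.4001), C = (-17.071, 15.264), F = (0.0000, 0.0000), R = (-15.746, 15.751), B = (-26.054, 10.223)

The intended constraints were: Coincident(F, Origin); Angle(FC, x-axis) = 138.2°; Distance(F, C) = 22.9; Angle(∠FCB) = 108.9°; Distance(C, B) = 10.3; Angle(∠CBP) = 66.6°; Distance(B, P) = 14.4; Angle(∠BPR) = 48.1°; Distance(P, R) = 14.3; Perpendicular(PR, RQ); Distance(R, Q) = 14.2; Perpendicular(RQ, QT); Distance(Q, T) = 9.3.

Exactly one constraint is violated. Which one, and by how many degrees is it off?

Perpendicular(RQ, QT) — off by 3.30°.

F = (0.00, 0.00) ✓; FC at 138.2° ✓; |FC| = 22.90 ✓; ∠FCB = 108.9° ✓; |CB| = 10.30 ✓; ∠CBP = 66.60° ✓; |BP| = 14.40 ✓; ∠BPR = 48.10° ✓; |PR| = 14.30 ✓; ∠(PR, RQ) = 90.00° ✓; |RQ| = 14.20 ✓; ∠(RQ, QT) = 93.30° ✗; |QT| = 9.300 ✓.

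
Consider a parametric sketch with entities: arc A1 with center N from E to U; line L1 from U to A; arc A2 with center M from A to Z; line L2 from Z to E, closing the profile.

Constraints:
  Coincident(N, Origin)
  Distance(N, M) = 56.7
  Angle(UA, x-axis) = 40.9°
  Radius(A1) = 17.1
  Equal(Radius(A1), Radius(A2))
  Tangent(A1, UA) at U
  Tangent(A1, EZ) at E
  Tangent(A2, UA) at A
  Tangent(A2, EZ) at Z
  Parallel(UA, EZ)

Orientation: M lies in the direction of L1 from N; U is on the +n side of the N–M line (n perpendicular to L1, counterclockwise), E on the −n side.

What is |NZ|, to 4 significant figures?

59.22

The slot axis is L1's direction at 40.9°, so u = (cos 40.9°, sin 40.9°) = (0.7559, 0.6547) and n = (−sin 40.9°, cos 40.9°) = (-0.6547, 0.7559). N is at the origin and M lies 56.7 along u from N, so M = 56.7·u = (42.86, 37.12). Tangency of A1 to both parallel lines with radius 17.1 puts U and E at N ± 17.1·n: U = (-11.20, 12.93), E = (11.20, -12.93). Equal radii place A and Z the same way about M: A = M + 17.1·n = (31.66, 50.05), Z = M − 17.1·n = (54.05, 24.20). Then |NZ| = |Z − N| = 59.22.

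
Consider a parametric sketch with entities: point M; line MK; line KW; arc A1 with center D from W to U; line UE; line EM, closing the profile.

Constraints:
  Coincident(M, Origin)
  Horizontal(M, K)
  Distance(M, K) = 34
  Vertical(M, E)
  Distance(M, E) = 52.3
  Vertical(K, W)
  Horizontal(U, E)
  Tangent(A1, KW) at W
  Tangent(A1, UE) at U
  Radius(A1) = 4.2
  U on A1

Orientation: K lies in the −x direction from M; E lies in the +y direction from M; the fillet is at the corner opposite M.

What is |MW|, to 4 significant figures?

58.90

The virtual corner opposite M is at (-34.00, 52.30). The tangent condition forces DW to be normal to KW and tangency of A1 to UE means the radius DU is perpendicular to UE, with radius 4.2, so the center D sits 4.2 in from both sides at D = (-29.80, 48.10). That places the tangent points at W = (-34.00, 48.10) on KW and U = (-29.80, 52.30) on UE. Then |MW| = |W − M| = 58.90.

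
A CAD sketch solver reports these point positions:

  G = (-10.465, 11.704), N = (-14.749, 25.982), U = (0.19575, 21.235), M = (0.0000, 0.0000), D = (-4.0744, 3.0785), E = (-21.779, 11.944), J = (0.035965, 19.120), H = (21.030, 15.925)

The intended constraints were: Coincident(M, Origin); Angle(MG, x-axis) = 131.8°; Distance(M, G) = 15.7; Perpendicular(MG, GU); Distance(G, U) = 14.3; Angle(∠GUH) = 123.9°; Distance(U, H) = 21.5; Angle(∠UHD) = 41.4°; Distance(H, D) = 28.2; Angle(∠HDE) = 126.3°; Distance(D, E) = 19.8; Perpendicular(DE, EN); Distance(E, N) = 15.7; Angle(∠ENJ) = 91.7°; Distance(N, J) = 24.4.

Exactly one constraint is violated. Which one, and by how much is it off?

Distance(N, J) = 24.4 — off by 8.10.

M = (0.00, 0.00) ✓; MG at 131.8° ✓; |MG| = 15.70 ✓; ∠(MG, GU) = 90.00° ✓; |GU| = 14.30 ✓; ∠GUH = 123.9° ✓; |UH| = 21.50 ✓; ∠UHD = 41.40° ✓; |HD| = 28.20 ✓; ∠HDE = 126.3° ✓; |DE| = 19.80 ✓; ∠(DE, EN) = 90.00° ✓; |EN| = 15.70 ✓; ∠ENJ = 91.70° ✓; |NJ| = 16.30 ✗.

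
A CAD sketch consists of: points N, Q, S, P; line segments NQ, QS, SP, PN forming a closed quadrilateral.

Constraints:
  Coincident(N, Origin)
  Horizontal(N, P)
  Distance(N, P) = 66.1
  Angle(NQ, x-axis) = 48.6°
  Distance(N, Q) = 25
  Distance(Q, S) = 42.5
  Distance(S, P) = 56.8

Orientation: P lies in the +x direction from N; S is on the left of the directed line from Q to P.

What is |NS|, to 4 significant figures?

67.48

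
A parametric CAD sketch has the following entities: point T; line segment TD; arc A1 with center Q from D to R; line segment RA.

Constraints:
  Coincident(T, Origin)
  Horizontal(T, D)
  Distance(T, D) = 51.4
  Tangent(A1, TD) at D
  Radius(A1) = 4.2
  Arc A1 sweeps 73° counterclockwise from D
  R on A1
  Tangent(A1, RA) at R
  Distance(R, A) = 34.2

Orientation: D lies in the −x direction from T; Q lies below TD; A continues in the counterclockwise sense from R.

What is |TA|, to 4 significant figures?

74.51

On A1, D sits at bearing 90° from Q; a 73° counterclockwise sweep puts R at bearing 163°, so R = Q + 4.2·(cos 163°, sin 163°) = (-55.42, -2.972). A1 meets RA tangentially, so QR is at right angles to RA, so RA runs along (−sin 163°, cos 163°); with |RA| = 34.2, A = (-65.42, -35.68). Then |TA| = |A − T| = 74.51.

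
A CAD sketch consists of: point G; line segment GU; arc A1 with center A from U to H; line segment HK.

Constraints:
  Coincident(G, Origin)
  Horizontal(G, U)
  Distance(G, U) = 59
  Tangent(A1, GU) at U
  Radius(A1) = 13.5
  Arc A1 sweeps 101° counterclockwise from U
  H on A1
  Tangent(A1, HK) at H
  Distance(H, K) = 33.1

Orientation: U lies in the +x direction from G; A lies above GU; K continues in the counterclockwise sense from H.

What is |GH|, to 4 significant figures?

74.02

G is at the origin; GU is horizontal with |GU| = 59.0 and U on the +x side, so U = (59.00, 0.000). The tangent condition forces AU to be normal to GU, so A = U + (0, 13.5) = (59.00, 13.50). On A1, U sits at bearing -90° from A; a 101° counterclockwise sweep puts H at bearing 11°, so H = A + 13.5·(cos 11°, sin 11°) = (72.25, 16.08). Then |GH| = |H − G| = 74.02.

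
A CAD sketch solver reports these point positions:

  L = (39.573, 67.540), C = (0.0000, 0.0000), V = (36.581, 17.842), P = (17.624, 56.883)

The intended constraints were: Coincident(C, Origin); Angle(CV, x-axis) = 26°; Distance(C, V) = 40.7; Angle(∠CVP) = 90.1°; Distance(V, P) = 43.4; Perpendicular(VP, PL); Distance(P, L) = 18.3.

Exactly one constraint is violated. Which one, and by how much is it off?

Distance(P, L) = 18.3 — off by 6.10.

C = (0.00, 0.00) ✓; CV at 26.00° ✓; |CV| = 40.70 ✓; ∠CVP = 90.10° ✓; |VP| = 43.40 ✓; ∠(VP, PL) = 90.00° ✓; |PL| = 24.40 ✗.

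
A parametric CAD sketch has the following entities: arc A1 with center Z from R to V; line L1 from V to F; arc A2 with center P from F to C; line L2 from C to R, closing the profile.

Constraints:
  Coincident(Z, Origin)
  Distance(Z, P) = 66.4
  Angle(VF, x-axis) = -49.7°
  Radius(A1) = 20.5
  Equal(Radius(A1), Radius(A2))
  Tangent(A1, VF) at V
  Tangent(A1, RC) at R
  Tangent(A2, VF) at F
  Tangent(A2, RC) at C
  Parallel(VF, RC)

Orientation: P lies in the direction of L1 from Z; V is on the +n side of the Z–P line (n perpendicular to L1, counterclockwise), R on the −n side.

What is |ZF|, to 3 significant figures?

69.5

The slot axis is L1's direction at -49.7°, so u = (cos -49.7°, sin -49.7°) = (0.647, -0.763) and n = (−sin -49.7°, cos -49.7°) = (0.763, 0.647). Z is at the origin and P lies 66.4 along u from Z, so P = 66.4·u = (42.9, -50.6). Tangency of A1 to both parallel lines with radius 20.5 puts V and R at Z ± 20.5·n: V = (15.6, 13.3), R = (-15.6, -13.3). Equal radii place F and C the same way about P: F = P + 20.5·n = (58.6, -37.4), C = P − 20.5·n = (27.3, -63.9). Then |ZF| = |F − Z| = 69.5.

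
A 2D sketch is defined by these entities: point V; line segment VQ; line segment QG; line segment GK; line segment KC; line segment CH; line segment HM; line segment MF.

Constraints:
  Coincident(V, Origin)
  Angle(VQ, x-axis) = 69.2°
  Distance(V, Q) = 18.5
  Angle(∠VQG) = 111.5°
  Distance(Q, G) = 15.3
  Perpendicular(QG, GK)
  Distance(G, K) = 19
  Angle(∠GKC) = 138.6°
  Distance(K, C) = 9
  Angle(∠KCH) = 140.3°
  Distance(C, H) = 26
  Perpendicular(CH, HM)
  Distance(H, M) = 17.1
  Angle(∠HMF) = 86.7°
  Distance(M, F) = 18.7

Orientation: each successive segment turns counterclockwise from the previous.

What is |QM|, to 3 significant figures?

22.9

V is at the origin; VQ runs at 69.2° with length 18.5, so Q = (6.57, 17.3). ∠VQG = 111.5° gives QG at 138° from the x-axis; with |QG| = 15.3, G = (-4.75, 27.6). QG ⟂ GK, so GK runs at -132°; with |GK| = 19.0, K = (-17.5, 13.5). ∠GKC = 138.6° gives KC at -90.9° from the x-axis; with |KC| = 9.0, C = (-17.7, 4.54). ∠KCH = 140.3° gives CH at -51.2° from the x-axis; with |CH| = 26.0, H = (-1.38, -15.7). CH ⟂ HM, so HM runs at 38.8°; with |HM| = 17.1, M = (11.9, -5.01). Then |QM| = |M − Q| = 22.9.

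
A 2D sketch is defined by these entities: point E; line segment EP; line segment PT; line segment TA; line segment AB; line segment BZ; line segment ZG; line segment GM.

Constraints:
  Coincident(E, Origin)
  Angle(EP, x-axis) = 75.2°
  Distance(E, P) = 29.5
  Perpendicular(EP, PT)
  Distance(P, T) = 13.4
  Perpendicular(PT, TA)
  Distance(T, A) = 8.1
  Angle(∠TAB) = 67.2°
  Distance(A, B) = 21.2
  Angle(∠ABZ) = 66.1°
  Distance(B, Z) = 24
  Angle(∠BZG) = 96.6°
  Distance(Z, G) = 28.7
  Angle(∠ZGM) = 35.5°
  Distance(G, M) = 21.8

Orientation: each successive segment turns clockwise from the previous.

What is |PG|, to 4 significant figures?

33.33

∠ABZ = 66.1° gives BZ at 28.50° from the x-axis; with |BZ| = 24.0, Z = (22.72, 41.65). ∠BZG = 96.6° gives ZG at -54.90° from the x-axis; with |ZG| = 28.7, G = (39.22, 18.17). Then |PG| = |G − P| = 33.33.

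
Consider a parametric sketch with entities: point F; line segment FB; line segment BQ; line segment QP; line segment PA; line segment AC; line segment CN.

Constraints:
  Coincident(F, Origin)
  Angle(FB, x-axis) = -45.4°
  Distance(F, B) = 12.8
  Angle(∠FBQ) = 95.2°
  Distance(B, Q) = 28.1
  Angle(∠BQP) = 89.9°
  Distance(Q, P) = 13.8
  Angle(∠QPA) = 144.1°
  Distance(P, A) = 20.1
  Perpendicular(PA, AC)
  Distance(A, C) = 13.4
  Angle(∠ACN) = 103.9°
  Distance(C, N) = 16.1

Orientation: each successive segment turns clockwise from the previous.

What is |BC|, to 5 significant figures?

22.838

F is at the origin; FB runs at -45.4° with length 12.8, so B = (8.9876, -9.1139). ∠FBQ = 95.2° gives BQ at -130.20° from the x-axis; with |BQ| = 28.1, Q = (-9.1498, -30.577). ∠BQP = 89.9° gives QP at 139.70° from the x-axis; with |QP| = 13.8, P = (-19.675, -21.651). ∠QPA = 144.1° gives PA at 103.80° from the x-axis; with |PA| = 20.1, A = (-24.469, -2.1311). PA is perpendicular to AC, so AC runs at 13.800°; with |AC| = 13.4, C = (-11.456, 1.0652). Then |BC| = |C − B| = 22.838.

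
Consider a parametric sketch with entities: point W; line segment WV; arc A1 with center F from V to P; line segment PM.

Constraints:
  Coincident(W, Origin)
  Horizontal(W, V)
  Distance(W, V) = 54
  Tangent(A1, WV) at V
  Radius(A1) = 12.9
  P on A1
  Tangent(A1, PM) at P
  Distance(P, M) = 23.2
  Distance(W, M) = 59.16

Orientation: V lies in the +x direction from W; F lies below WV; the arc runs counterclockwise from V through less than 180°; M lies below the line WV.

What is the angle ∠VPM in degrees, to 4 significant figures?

130.0°

W is at the origin; WV is horizontal with |WV| = 54.0 and V on the +x side, so V = (54.00, 0.000). A1 meets WV tangentially, so FV is at right angles to WV, so F = V + (0, -12.9) = (54.00, -12.90). Since FP ⟂ PM (tangency), |FM| = √(12.9² + 23.2²) = 26.55 regardless of where P sits on A1. So M lies on both circle(W, 59.16) and circle(F, 26.55); the below-WV intersection is M = (45.35, -38.00). P is the foot of the tangent from M: P = (41.30, -15.15).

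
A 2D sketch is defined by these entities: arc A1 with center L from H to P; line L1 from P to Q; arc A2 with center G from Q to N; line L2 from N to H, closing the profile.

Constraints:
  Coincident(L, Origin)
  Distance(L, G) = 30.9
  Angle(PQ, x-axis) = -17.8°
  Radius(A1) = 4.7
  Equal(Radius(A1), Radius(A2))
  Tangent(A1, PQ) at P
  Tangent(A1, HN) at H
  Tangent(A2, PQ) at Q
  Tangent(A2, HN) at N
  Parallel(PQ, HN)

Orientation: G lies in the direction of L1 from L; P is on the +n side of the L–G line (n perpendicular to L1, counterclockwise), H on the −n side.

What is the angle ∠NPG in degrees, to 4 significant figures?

8.272°

The slot axis is L1's direction at -17.8°, so u = (cos -17.8°, sin -17.8°) = (0.9521, -0.3057) and n = (−sin -17.8°, cos -17.8°) = (0.3057, 0.9521). L is at the origin and G lies 30.9 along u from L, so G = 30.9·u = (29.42, -9.446). Tangency of A1 to both parallel lines with radius 4.7 puts P and H at L ± 4.7·n: P = (1.437, 4.475), H = (-1.437, -4.475). Equal radii place Q and N the same way about G: Q = G + 4.7·n = (30.86, -4.971), N = G − 4.7·n = (27.98, -13.92). Then cos ∠NPG = PN·PG / (|PN||PG|), giving 8.272°.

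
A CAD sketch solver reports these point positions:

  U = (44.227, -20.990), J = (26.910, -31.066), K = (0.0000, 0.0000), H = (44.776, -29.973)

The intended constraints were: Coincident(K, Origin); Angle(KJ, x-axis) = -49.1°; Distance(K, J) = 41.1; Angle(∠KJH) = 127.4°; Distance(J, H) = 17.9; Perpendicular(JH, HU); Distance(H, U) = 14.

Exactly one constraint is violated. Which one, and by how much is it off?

Distance(H, U) = 14 — off by 5.00.

K = (0.00, 0.00) ✓; KJ at -49.10° ✓; |KJ| = 41.10 ✓; ∠KJH = 127.4° ✓; |JH| = 17.90 ✓; ∠(JH, HU) = 90.00° ✓; |HU| = 9.000 ✗.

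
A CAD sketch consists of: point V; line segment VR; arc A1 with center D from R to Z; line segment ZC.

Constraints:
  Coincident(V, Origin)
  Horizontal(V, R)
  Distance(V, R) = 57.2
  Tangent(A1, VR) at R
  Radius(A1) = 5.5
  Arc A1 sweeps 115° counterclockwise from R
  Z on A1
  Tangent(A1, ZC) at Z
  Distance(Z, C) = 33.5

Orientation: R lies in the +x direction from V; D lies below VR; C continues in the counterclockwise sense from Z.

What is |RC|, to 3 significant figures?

39.3

V is at the origin; VR is horizontal with |VR| = 57.2 and R on the +x side, so R = (57.2, 0.00). Since A1 is tangent to VR there, DR ⟂ VR, so D = R + (0, -5.5) = (57.2, -5.50). On A1, R sits at bearing 90° from D; a 115° counterclockwise sweep puts Z at bearing 205°, so Z = D + 5.5·(cos 205°, sin 205°) = (52.2, -7.82). Since A1 is tangent to ZC there, DZ ⟂ ZC, so ZC runs along (−sin 205°, cos 205°); with |ZC| = 33.5, C = (66.4, -38.2). Then |RC| = |C − R| = 39.3.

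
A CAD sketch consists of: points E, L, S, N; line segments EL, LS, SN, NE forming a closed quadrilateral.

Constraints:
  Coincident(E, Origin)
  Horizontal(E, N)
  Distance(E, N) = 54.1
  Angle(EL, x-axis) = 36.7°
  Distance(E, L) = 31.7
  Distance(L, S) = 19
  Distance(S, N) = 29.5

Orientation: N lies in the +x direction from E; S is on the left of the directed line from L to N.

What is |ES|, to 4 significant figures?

50.48

Checks: |LS| = 19.00 ✓; |SN| = 29.50 ✓.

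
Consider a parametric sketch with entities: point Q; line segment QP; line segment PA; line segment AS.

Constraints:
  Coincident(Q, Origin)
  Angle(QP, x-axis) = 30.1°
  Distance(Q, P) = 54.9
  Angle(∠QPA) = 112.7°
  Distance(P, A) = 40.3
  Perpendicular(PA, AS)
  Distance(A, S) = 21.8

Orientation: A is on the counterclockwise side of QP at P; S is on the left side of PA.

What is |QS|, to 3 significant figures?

67.9

Q is at the origin; QP runs at 30.1° with length 54.9, so P = 54.9·(cos 30.1°, sin 30.1°) = (47.5, 27.5). ∠QPA = 112.7°, so PA runs at 30.1° + (180° − 112.7°) = 97.4° from the x-axis; with |PA| = 40.3, A = P + 40.3·(cos 97.4°, sin 97.4°) = (42.3, 67.5). The perpendicularity gives AS at right angles to PA; with |AS| = 21.8 on the left of PA, S = A + 21.8·(-0.992, -0.129) = (20.7, 64.7). Then |QS| = |S − Q| = 67.9.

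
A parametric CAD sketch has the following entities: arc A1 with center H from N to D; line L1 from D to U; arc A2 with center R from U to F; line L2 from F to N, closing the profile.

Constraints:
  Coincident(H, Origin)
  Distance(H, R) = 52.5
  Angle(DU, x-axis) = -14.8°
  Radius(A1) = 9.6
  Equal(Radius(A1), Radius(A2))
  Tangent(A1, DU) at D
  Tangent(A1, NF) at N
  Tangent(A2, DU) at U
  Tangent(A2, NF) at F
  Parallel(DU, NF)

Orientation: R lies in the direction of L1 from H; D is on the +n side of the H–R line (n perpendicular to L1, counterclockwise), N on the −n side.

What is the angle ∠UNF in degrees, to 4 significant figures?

20.09°

Tangency of A1 to both parallel lines with radius 9.6 puts D and N at H ± 9.6·n: D = (2.452, 9.282), N = (-2.452, -9.282). Equal radii place U and F the same way about R: U = R + 9.6·n = (53.21, -4.129), F = R − 9.6·n = (48.31, -22.69). Then cos ∠UNF = NU·NF / (|NU||NF|), giving 20.09°.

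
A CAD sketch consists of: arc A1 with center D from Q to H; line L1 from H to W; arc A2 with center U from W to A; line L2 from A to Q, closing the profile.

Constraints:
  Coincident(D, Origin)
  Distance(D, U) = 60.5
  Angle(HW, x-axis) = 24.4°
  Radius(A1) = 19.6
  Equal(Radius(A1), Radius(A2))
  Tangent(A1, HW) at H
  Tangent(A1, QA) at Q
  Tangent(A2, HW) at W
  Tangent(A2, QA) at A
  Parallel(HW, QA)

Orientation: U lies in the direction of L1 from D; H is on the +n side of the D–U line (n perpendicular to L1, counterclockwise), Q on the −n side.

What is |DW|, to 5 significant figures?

63.596

The slot axis is L1's direction at 24.4°, so u = (cos 24.4°, sin 24.4°) = (0.91068, 0.41310) and n = (−sin 24.4°, cos 24.4°) = (-0.41310, 0.91068). D is at the origin and U lies 60.5 along u from D, so U = 60.5·u = (55.096, 24.993). Tangency of A1 to both parallel lines with radius 19.6 puts H and Q at D ± 19.6·n: H = (-8.0968, 17.849), Q = (8.0968, -17.849). Equal radii place W and A the same way about U: W = U + 19.6·n = (47.000, 42.842), A = U − 19.6·n = (63.193, 7.1434). Then |DW| = |W − D| = 63.596.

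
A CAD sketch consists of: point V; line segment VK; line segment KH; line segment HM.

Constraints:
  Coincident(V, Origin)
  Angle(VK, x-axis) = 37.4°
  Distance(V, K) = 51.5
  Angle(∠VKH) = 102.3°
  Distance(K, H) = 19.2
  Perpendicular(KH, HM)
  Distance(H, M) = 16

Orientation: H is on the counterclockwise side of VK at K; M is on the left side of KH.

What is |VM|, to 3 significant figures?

45.7

V is at the origin; VK runs at 37.4° with length 51.5, so K = 51.5·(cos 37.4°, sin 37.4°) = (40.9, 31.3). ∠VKH = 102.3°, so KH runs at 37.4° + (180° − 102.3°) = 115° from the x-axis; with |KH| = 19.2, H = K + 19.2·(cos 115°, sin 115°) = (32.8, 48.7). The perpendicularity gives HM at right angles to KH; with |HM| = 16.0 on the left of KH, M = H + 16.0·(-0.906, -0.424) = (18.3, 41.9). Then |VM| = |M − V| = 45.7.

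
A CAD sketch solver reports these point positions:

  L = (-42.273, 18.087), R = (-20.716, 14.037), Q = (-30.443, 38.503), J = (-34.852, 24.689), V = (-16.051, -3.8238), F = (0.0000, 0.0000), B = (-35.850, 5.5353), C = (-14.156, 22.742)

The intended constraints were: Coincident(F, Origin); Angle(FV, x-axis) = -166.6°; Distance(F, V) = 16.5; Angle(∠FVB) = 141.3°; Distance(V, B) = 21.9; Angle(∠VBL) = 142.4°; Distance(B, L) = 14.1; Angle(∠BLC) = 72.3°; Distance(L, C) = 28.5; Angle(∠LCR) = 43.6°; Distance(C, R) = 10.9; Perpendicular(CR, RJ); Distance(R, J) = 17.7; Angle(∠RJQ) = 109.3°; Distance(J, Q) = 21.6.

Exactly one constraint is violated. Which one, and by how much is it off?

Distance(J, Q) = 21.6 — off by 7.10.

F = (0.00, 0.00) ✓; FV at -166.6° ✓; |FV| = 16.50 ✓; ∠FVB = 141.3° ✓; |VB| = 21.90 ✓; ∠VBL = 142.4° ✓; |BL| = 14.10 ✓; ∠BLC = 72.30° ✓; |LC| = 28.50 ✓; ∠LCR = 43.60° ✓; |CR| = 10.90 ✓; ∠(CR, RJ) = 90.00° ✓; |RJ| = 17.70 ✓; ∠RJQ = 109.3° ✓; |JQ| = 14.50 ✗.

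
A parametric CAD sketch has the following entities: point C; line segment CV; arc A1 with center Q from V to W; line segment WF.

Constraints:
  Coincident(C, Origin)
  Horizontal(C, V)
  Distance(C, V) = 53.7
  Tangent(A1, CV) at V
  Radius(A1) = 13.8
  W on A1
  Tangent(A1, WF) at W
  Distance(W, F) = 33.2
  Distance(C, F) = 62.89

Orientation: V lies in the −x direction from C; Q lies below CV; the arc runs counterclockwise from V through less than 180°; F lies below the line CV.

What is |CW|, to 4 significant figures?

67.89

C is at the origin; C and V share the same y with |CV| = 53.7 and V on the −x side, so V = (-53.70, 0.000). Tangency of A1 to CV means the radius QV is perpendicular to CV, so Q = V + (0, -13.8) = (-53.70, -13.80). Since QW ⟂ WF (tangency), |QF| = √(13.8² + 33.2²) = 35.95 regardless of where W sits on A1. So F lies on both circle(C, 62.89) and circle(Q, 35.95); the below-CV intersection is F = (-41.20, -47.51). W is the foot of the tangent from F: W = (-63.81, -23.20).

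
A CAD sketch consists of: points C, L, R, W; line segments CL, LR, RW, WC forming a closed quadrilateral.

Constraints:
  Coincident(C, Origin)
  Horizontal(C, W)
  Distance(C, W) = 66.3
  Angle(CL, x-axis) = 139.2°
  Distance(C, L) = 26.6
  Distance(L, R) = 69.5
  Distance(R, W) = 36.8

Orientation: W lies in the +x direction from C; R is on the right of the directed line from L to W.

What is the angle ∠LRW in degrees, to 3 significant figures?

108°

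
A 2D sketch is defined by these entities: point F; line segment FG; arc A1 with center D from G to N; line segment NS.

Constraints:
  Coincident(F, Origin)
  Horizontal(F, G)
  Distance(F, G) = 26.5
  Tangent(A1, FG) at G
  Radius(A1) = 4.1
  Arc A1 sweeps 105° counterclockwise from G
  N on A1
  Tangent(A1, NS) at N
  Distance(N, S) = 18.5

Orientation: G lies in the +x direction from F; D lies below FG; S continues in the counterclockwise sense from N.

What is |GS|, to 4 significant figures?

23.05

F is at the origin; F and G share the same y with |FG| = 26.5 and G on the +x side, so G = (26.50, 0.000). Tangency of A1 to FG means the radius DG is perpendicular to FG, so D = G + (0, -4.1) = (26.50, -4.100). On A1, G sits at bearing 90° from D; a 105° counterclockwise sweep puts N at bearing 195°, so N = D + 4.1·(cos 195°, sin 195°) = (22.54, -5.161). The tangent condition forces DN to be normal to NS, so NS runs along (−sin 195°, cos 195°); with |NS| = 18.5, S = (27.33, -23.03). Then |GS| = |S − G| = 23.05.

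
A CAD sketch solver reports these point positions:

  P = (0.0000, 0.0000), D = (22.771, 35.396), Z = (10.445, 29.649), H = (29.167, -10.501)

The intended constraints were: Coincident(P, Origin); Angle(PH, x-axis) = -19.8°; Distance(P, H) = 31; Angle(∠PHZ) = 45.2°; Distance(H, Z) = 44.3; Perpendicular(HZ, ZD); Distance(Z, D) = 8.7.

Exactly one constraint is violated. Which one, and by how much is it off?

Distance(Z, D) = 8.7 — off by 4.90.

P = (0.00, 0.00) ✓; PH at -19.80° ✓; |PH| = 31.00 ✓; ∠PHZ = 45.20° ✓; |HZ| = 44.30 ✓; ∠(HZ, ZD) = 90.00° ✓; |ZD| = 13.60 ✗.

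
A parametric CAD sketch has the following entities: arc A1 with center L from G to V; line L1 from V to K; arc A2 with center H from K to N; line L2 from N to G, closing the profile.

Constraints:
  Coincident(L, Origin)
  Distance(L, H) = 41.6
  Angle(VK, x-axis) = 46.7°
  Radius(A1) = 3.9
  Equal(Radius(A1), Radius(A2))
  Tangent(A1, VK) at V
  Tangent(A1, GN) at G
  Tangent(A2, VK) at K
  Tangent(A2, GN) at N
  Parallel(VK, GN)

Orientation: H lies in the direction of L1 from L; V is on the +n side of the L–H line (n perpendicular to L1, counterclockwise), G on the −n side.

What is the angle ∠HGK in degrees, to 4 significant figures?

5.264°

The slot axis is L1's direction at 46.7°, so u = (cos 46.7°, sin 46.7°) = (0.6858, 0.7278) and n = (−sin 46.7°, cos 46.7°) = (-0.7278, 0.6858). L is at the origin and H lies 41.6 along u from L, so H = 41.6·u = (28.53, 30.28). Tangency of A1 to both parallel lines with radius 3.9 puts V and G at L ± 3.9·n: V = (-2.838, 2.675), G = (2.838, -2.675). Equal radii place K and N the same way about H: K = H + 3.9·n = (25.69, 32.95), N = H − 3.9·n = (31.37, 27.60). Then cos ∠HGK = GH·GK / (|GH||GK|), giving 5.264°.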